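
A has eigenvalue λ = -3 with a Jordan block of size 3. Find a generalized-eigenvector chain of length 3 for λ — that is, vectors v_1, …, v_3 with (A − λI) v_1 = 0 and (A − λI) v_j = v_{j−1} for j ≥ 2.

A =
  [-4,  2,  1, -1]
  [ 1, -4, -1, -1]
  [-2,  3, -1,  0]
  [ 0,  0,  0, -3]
A Jordan chain for λ = -3 of length 3:
v_1 = (1, 0, 1, 0)ᵀ
v_2 = (-1, 1, -2, 0)ᵀ
v_3 = (1, 0, 0, 0)ᵀ

Let N = A − (-3)·I. We want v_3 with N^3 v_3 = 0 but N^2 v_3 ≠ 0; then v_{j-1} := N · v_j for j = 3, …, 2.

Pick v_3 = (1, 0, 0, 0)ᵀ.
Then v_2 = N · v_3 = (-1, 1, -2, 0)ᵀ.
Then v_1 = N · v_2 = (1, 0, 1, 0)ᵀ.

Sanity check: (A − (-3)·I) v_1 = (0, 0, 0, 0)ᵀ = 0. ✓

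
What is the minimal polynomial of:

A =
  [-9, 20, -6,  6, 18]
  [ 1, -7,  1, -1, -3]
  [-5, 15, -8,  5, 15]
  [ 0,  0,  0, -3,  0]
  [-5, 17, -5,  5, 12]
x^3 + 9*x^2 + 27*x + 27

The characteristic polynomial is χ_A(x) = (x + 3)^5, so the eigenvalues are known. The minimal polynomial is
  m_A(x) = Π_λ (x − λ)^{k_λ}
where k_λ is the size of the *largest* Jordan block for λ (equivalently, the smallest k with (A − λI)^k v = 0 for every generalised eigenvector v of λ).

  λ = -3: largest Jordan block has size 3, contributing (x + 3)^3

So m_A(x) = (x + 3)^3 = x^3 + 9*x^2 + 27*x + 27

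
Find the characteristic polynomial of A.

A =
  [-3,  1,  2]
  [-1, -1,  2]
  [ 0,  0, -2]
x^3 + 6*x^2 + 12*x + 8

Expanding det(x·I − A) (e.g. by cofactor expansion or by noting that A is similar to its Jordan form J, which has the same characteristic polynomial as A) gives
  χ_A(x) = x^3 + 6*x^2 + 12*x + 8
which factors as (x + 2)^3. The eigenvalues (with algebraic multiplicities) are λ = -2 with multiplicity 3.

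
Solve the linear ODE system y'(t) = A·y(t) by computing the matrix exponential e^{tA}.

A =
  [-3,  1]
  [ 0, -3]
e^{tA} =
  [exp(-3*t), t*exp(-3*t)]
  [0, exp(-3*t)]

Strategy: write A = P · J · P⁻¹ where J is a Jordan canonical form, so e^{tA} = P · e^{tJ} · P⁻¹, and e^{tJ} can be computed block-by-block.

A has Jordan form
J =
  [-3,  1]
  [ 0, -3]
(up to reordering of blocks).

Per-block formulas:
  For a 2×2 Jordan block J_2(-3): exp(t · J_2(-3)) = e^(-3t)·(I + t·N), where N is the 2×2 nilpotent shift.

After assembling e^{tJ} and conjugating by P, we get:

e^{tA} =
  [exp(-3*t), t*exp(-3*t)]
  [0, exp(-3*t)]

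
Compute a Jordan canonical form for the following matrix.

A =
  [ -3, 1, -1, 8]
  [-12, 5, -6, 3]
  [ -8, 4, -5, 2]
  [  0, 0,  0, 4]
J_2(-1) ⊕ J_1(-1) ⊕ J_1(4)

The characteristic polynomial is
  det(x·I − A) = x^4 - x^3 - 9*x^2 - 11*x - 4 = (x - 4)*(x + 1)^3

Eigenvalues and multiplicities (the geometric multiplicity of λ is n − rank(A − λI), which equals the number of Jordan blocks for λ):
  λ = -1: algebraic multiplicity = 3, geometric multiplicity = 2
  λ = 4: algebraic multiplicity = 1, geometric multiplicity = 1

Determining the block sizes for each eigenvalue:
  λ = -1: 2 blocks summing to 3 forces exactly one block of size 2 and the rest size 1 → block sizes [2, 1]
  λ = 4: one block (gm = 1), so the single block has size am = 1 → block sizes [1]

Assembling the blocks gives a Jordan form
J =
  [-1,  1,  0, 0]
  [ 0, -1,  0, 0]
  [ 0,  0, -1, 0]
  [ 0,  0,  0, 4]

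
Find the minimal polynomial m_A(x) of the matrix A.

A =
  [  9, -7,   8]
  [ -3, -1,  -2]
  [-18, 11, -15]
x^3 + 7*x^2 + 16*x + 12

The characteristic polynomial is χ_A(x) = (x + 2)^2*(x + 3), so the eigenvalues are known. The minimal polynomial is
  m_A(x) = Π_λ (x − λ)^{k_λ}
where k_λ is the size of the *largest* Jordan block for λ (equivalently, the smallest k with (A − λI)^k v = 0 for every generalised eigenvector v of λ).

  λ = -3: largest Jordan block has size 1, contributing (x + 3)
  λ = -2: largest Jordan block has size 2, contributing (x + 2)^2

So m_A(x) = (x + 2)^2*(x + 3) = x^3 + 7*x^2 + 16*x + 12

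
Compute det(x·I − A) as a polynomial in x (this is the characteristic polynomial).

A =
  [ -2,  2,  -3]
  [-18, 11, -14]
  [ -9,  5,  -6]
x^3 - 3*x^2 + 3*x - 1

Expanding det(x·I − A) (e.g. by cofactor expansion or by noting that A is similar to its Jordan form J, which has the same characteristic polynomial as A) gives
  χ_A(x) = x^3 - 3*x^2 + 3*x - 1
which factors as (x - 1)^3. The eigenvalues (with algebraic multiplicities) are λ = 1 with multiplicity 3.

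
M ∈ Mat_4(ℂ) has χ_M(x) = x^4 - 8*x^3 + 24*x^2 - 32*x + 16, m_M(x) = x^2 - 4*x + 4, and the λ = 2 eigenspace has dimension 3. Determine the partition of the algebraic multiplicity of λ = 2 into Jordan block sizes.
Block sizes for λ = 2: [2, 1, 1]

Step 1 — from the characteristic polynomial, algebraic multiplicity of λ = 2 is 4. From dim ker(M − (2)·I) = 3, there are exactly 3 Jordan blocks for λ = 2.
Step 2 — from the minimal polynomial, the factor (x − 2)^2 tells us the largest block for λ = 2 has size 2.
Step 3 — with total size 4, 3 blocks, and largest block 2, the block sizes (in nonincreasing order) are [2, 1, 1].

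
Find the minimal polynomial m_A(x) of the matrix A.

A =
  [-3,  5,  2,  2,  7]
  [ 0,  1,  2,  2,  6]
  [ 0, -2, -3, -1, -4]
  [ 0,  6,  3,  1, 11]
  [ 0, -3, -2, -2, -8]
x^4 + 9*x^3 + 30*x^2 + 44*x + 24

The characteristic polynomial is χ_A(x) = (x + 2)^3*(x + 3)^2, so the eigenvalues are known. The minimal polynomial is
  m_A(x) = Π_λ (x − λ)^{k_λ}
where k_λ is the size of the *largest* Jordan block for λ (equivalently, the smallest k with (A − λI)^k v = 0 for every generalised eigenvector v of λ).

  λ = -3: largest Jordan block has size 1, contributing (x + 3)
  λ = -2: largest Jordan block has size 3, contributing (x + 2)^3

So m_A(x) = (x + 2)^3*(x + 3) = x^4 + 9*x^3 + 30*x^2 + 44*x + 24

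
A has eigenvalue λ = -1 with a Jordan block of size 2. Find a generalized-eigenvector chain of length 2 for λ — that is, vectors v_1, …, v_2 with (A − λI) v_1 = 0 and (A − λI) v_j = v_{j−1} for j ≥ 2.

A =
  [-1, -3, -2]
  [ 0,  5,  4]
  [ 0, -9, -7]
A Jordan chain for λ = -1 of length 2:
v_1 = (-3, 6, -9)ᵀ
v_2 = (0, 1, 0)ᵀ

Let N = A − (-1)·I. We want v_2 with N^2 v_2 = 0 but N^1 v_2 ≠ 0; then v_{j-1} := N · v_j for j = 2, …, 2.

Pick v_2 = (0, 1, 0)ᵀ.
Then v_1 = N · v_2 = (-3, 6, -9)ᵀ.

Sanity check: (A − (-1)·I) v_1 = (0, 0, 0)ᵀ = 0. ✓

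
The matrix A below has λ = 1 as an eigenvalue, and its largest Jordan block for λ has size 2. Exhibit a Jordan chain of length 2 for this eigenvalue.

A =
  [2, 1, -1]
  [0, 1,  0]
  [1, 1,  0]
A Jordan chain for λ = 1 of length 2:
v_1 = (1, 0, 1)ᵀ
v_2 = (1, 0, 0)ᵀ

Let N = A − (1)·I. We want v_2 with N^2 v_2 = 0 but N^1 v_2 ≠ 0; then v_{j-1} := N · v_j for j = 2, …, 2.

Pick v_2 = (1, 0, 0)ᵀ.
Then v_1 = N · v_2 = (1, 0, 1)ᵀ.

Sanity check: (A − (1)·I) v_1 = (0, 0, 0)ᵀ = 0. ✓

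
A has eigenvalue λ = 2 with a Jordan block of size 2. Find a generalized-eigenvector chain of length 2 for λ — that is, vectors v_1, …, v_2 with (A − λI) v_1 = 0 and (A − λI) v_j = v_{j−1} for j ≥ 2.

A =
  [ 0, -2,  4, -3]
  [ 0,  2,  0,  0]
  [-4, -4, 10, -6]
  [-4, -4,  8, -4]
A Jordan chain for λ = 2 of length 2:
v_1 = (-2, 0, -4, -4)ᵀ
v_2 = (1, 0, 0, 0)ᵀ

Let N = A − (2)·I. We want v_2 with N^2 v_2 = 0 but N^1 v_2 ≠ 0; then v_{j-1} := N · v_j for j = 2, …, 2.

Pick v_2 = (1, 0, 0, 0)ᵀ.
Then v_1 = N · v_2 = (-2, 0, -4, -4)ᵀ.

Sanity check: (A − (2)·I) v_1 = (0, 0, 0, 0)ᵀ = 0. ✓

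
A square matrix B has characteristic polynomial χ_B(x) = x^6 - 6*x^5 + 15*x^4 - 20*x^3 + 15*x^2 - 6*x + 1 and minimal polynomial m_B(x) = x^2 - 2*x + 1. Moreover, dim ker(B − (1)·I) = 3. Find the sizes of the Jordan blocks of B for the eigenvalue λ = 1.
Block sizes for λ = 1: [2, 2, 2]

Step 1 — from the characteristic polynomial, algebraic multiplicity of λ = 1 is 6. From dim ker(B − (1)·I) = 3, there are exactly 3 Jordan blocks for λ = 1.
Step 2 — from the minimal polynomial, the factor (x − 1)^2 tells us the largest block for λ = 1 has size 2.
Step 3 — with total size 6, 3 blocks, and largest block 2, the block sizes (in nonincreasing order) are [2, 2, 2].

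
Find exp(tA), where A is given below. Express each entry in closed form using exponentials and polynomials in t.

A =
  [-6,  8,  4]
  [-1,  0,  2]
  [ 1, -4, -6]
e^{tA} =
  [-2*t*exp(-4*t) + exp(-4*t), 8*t*exp(-4*t), 4*t*exp(-4*t)]
  [-t*exp(-4*t), 4*t*exp(-4*t) + exp(-4*t), 2*t*exp(-4*t)]
  [t*exp(-4*t), -4*t*exp(-4*t), -2*t*exp(-4*t) + exp(-4*t)]

Strategy: write A = P · J · P⁻¹ where J is a Jordan canonical form, so e^{tA} = P · e^{tJ} · P⁻¹, and e^{tJ} can be computed block-by-block.

A has Jordan form
J =
  [-4,  1,  0]
  [ 0, -4,  0]
  [ 0,  0, -4]
(up to reordering of blocks).

Per-block formulas:
  For a 1×1 block at λ = -4: exp(t · [-4]) = [e^(-4t)].
  For a 2×2 Jordan block J_2(-4): exp(t · J_2(-4)) = e^(-4t)·(I + t·N), where N is the 2×2 nilpotent shift.

After assembling e^{tJ} and conjugating by P, we get:

e^{tA} =
  [-2*t*exp(-4*t) + exp(-4*t), 8*t*exp(-4*t), 4*t*exp(-4*t)]
  [-t*exp(-4*t), 4*t*exp(-4*t) + exp(-4*t), 2*t*exp(-4*t)]
  [t*exp(-4*t), -4*t*exp(-4*t), -2*t*exp(-4*t) + exp(-4*t)]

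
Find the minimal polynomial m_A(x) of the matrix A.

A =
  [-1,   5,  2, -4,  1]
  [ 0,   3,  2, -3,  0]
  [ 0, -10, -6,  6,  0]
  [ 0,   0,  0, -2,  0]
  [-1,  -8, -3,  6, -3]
x^4 + 7*x^3 + 18*x^2 + 20*x + 8

The characteristic polynomial is χ_A(x) = (x + 1)*(x + 2)^4, so the eigenvalues are known. The minimal polynomial is
  m_A(x) = Π_λ (x − λ)^{k_λ}
where k_λ is the size of the *largest* Jordan block for λ (equivalently, the smallest k with (A − λI)^k v = 0 for every generalised eigenvector v of λ).

  λ = -2: largest Jordan block has size 3, contributing (x + 2)^3
  λ = -1: largest Jordan block has size 1, contributing (x + 1)

So m_A(x) = (x + 1)*(x + 2)^3 = x^4 + 7*x^3 + 18*x^2 + 20*x + 8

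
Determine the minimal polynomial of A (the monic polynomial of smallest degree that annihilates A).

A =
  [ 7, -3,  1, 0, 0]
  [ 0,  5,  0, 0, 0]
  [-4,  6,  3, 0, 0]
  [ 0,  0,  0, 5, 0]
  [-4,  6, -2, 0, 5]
x^2 - 10*x + 25

The characteristic polynomial is χ_A(x) = (x - 5)^5, so the eigenvalues are known. The minimal polynomial is
  m_A(x) = Π_λ (x − λ)^{k_λ}
where k_λ is the size of the *largest* Jordan block for λ (equivalently, the smallest k with (A − λI)^k v = 0 for every generalised eigenvector v of λ).

  λ = 5: largest Jordan block has size 2, contributing (x − 5)^2

So m_A(x) = (x - 5)^2 = x^2 - 10*x + 25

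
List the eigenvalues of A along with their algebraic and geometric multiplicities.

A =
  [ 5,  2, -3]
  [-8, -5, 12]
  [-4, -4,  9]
λ = 3: alg = 3, geom = 2

Step 1 — factor the characteristic polynomial to read off the algebraic multiplicities:
  χ_A(x) = (x - 3)^3

Step 2 — compute geometric multiplicities via the rank-nullity identity g(λ) = n − rank(A − λI):
  rank(A − (3)·I) = 1, so dim ker(A − (3)·I) = n − 1 = 2

Summary:
  λ = 3: algebraic multiplicity = 3, geometric multiplicity = 2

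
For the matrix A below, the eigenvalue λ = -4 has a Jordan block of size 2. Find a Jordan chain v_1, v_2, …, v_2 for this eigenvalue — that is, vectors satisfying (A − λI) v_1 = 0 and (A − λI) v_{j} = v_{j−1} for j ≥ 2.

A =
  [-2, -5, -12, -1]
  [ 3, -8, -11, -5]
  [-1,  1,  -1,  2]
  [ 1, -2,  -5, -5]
A Jordan chain for λ = -4 of length 2:
v_1 = (2, 3, -1, 1)ᵀ
v_2 = (1, 0, 0, 0)ᵀ

Let N = A − (-4)·I. We want v_2 with N^2 v_2 = 0 but N^1 v_2 ≠ 0; then v_{j-1} := N · v_j for j = 2, …, 2.

Pick v_2 = (1, 0, 0, 0)ᵀ.
Then v_1 = N · v_2 = (2, 3, -1, 1)ᵀ.

Sanity check: (A − (-4)·I) v_1 = (0, 0, 0, 0)ᵀ = 0. ✓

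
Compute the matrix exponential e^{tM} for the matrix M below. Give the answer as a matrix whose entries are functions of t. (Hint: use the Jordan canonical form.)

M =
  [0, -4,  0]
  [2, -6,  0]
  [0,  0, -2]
e^{tM} =
  [2*exp(-2*t) - exp(-4*t), -2*exp(-2*t) + 2*exp(-4*t), 0]
  [exp(-2*t) - exp(-4*t), -exp(-2*t) + 2*exp(-4*t), 0]
  [0, 0, exp(-2*t)]

Strategy: write M = P · J · P⁻¹ where J is a Jordan canonical form, so e^{tM} = P · e^{tJ} · P⁻¹, and e^{tJ} can be computed block-by-block.

M has Jordan form
J =
  [-4,  0,  0]
  [ 0, -2,  0]
  [ 0,  0, -2]
(up to reordering of blocks).

Per-block formulas:
  For a 1×1 block at λ = -2: exp(t · [-2]) = [e^(-2t)].
  For a 1×1 block at λ = -4: exp(t · [-4]) = [e^(-4t)].

After assembling e^{tJ} and conjugating by P, we get:

e^{tM} =
  [2*exp(-2*t) - exp(-4*t), -2*exp(-2*t) + 2*exp(-4*t), 0]
  [exp(-2*t) - exp(-4*t), -exp(-2*t) + 2*exp(-4*t), 0]
  [0, 0, exp(-2*t)]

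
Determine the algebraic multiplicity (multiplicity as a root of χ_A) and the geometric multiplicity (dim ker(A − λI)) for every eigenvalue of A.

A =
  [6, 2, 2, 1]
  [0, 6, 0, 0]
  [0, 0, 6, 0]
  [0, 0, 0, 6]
λ = 6: alg = 4, geom = 3

Step 1 — factor the characteristic polynomial to read off the algebraic multiplicities:
  χ_A(x) = (x - 6)^4

Step 2 — compute geometric multiplicities via the rank-nullity identity g(λ) = n − rank(A − λI):
  rank(A − (6)·I) = 1, so dim ker(A − (6)·I) = n − 1 = 3

Summary:
  λ = 6: algebraic multiplicity = 4, geometric multiplicity = 3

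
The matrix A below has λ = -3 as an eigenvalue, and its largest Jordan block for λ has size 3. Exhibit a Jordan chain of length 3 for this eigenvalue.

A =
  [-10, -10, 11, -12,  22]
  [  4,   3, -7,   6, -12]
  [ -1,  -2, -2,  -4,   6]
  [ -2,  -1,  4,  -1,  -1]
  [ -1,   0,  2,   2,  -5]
A Jordan chain for λ = -3 of length 3:
v_1 = (0, 3, 0, 3, 3)ᵀ
v_2 = (-7, 4, -1, -2, -1)ᵀ
v_3 = (1, 0, 0, 0, 0)ᵀ

Let N = A − (-3)·I. We want v_3 with N^3 v_3 = 0 but N^2 v_3 ≠ 0; then v_{j-1} := N · v_j for j = 3, …, 2.

Pick v_3 = (1, 0, 0, 0, 0)ᵀ.
Then v_2 = N · v_3 = (-7, 4, -1, -2, -1)ᵀ.
Then v_1 = N · v_2 = (0, 3, 0, 3, 3)ᵀ.

Sanity check: (A − (-3)·I) v_1 = (0, 0, 0, 0, 0)ᵀ = 0. ✓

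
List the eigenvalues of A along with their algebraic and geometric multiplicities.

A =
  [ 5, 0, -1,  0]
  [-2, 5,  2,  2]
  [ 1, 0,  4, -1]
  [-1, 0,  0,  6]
λ = 5: alg = 4, geom = 2

Step 1 — factor the characteristic polynomial to read off the algebraic multiplicities:
  χ_A(x) = (x - 5)^4

Step 2 — compute geometric multiplicities via the rank-nullity identity g(λ) = n − rank(A − λI):
  rank(A − (5)·I) = 2, so dim ker(A − (5)·I) = n − 2 = 2

Summary:
  λ = 5: algebraic multiplicity = 4, geometric multiplicity = 2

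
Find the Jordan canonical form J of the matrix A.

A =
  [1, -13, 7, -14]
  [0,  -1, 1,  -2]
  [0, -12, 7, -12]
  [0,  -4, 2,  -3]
J_3(1) ⊕ J_1(1)

The characteristic polynomial is
  det(x·I − A) = x^4 - 4*x^3 + 6*x^2 - 4*x + 1 = (x - 1)^4

Eigenvalues and multiplicities (the geometric multiplicity of λ is n − rank(A − λI), which equals the number of Jordan blocks for λ):
  λ = 1: algebraic multiplicity = 4, geometric multiplicity = 2

Determining the block sizes for each eigenvalue:
  λ = 1: with am = 4 and gm = 2, the partition is not yet determined (e.g. several partitions of 4 into 2 parts exist). Let N = A − (1)·I. Computing rank(N^1) = 2, rank(N^2) = 1, rank(N^3) = 0; the number of blocks of size ≥ j is rank(N^{j−1}) − rank(N^j), giving [2, 1, 1]. So we have 1 block(s) of size 3, 1 block(s) of size 1 → block sizes [3, 1]

Assembling the blocks gives a Jordan form
J =
  [1, 1, 0, 0]
  [0, 1, 1, 0]
  [0, 0, 1, 0]
  [0, 0, 0, 1]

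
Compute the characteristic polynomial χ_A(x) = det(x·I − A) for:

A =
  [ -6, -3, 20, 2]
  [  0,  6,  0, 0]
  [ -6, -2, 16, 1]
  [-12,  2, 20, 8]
x^4 - 24*x^3 + 216*x^2 - 864*x + 1296

Expanding det(x·I − A) (e.g. by cofactor expansion or by noting that A is similar to its Jordan form J, which has the same characteristic polynomial as A) gives
  χ_A(x) = x^4 - 24*x^3 + 216*x^2 - 864*x + 1296
which factors as (x - 6)^4. The eigenvalues (with algebraic multiplicities) are λ = 6 with multiplicity 4.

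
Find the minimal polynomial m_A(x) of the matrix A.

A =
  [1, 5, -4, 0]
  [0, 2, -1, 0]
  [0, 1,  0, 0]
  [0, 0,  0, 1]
x^3 - 3*x^2 + 3*x - 1

The characteristic polynomial is χ_A(x) = (x - 1)^4, so the eigenvalues are known. The minimal polynomial is
  m_A(x) = Π_λ (x − λ)^{k_λ}
where k_λ is the size of the *largest* Jordan block for λ (equivalently, the smallest k with (A − λI)^k v = 0 for every generalised eigenvector v of λ).

  λ = 1: largest Jordan block has size 3, contributing (x − 1)^3

So m_A(x) = (x - 1)^3 = x^3 - 3*x^2 + 3*x - 1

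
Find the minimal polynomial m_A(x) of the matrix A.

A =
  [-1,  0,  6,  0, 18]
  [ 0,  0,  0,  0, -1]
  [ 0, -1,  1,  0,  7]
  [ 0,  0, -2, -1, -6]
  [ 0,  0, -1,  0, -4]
x^3 + 3*x^2 + 3*x + 1

The characteristic polynomial is χ_A(x) = (x + 1)^5, so the eigenvalues are known. The minimal polynomial is
  m_A(x) = Π_λ (x − λ)^{k_λ}
where k_λ is the size of the *largest* Jordan block for λ (equivalently, the smallest k with (A − λI)^k v = 0 for every generalised eigenvector v of λ).

  λ = -1: largest Jordan block has size 3, contributing (x + 1)^3

So m_A(x) = (x + 1)^3 = x^3 + 3*x^2 + 3*x + 1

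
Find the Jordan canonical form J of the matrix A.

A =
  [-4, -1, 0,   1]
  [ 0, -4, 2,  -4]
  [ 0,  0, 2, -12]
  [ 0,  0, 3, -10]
J_3(-4) ⊕ J_1(-4)

The characteristic polynomial is
  det(x·I − A) = x^4 + 16*x^3 + 96*x^2 + 256*x + 256 = (x + 4)^4

Eigenvalues and multiplicities (the geometric multiplicity of λ is n − rank(A − λI), which equals the number of Jordan blocks for λ):
  λ = -4: algebraic multiplicity = 4, geometric multiplicity = 2

Determining the block sizes for each eigenvalue:
  λ = -4: with am = 4 and gm = 2, the partition is not yet determined (e.g. several partitions of 4 into 2 parts exist). Let N = A − (-4)·I. Computing rank(N^1) = 2, rank(N^2) = 1, rank(N^3) = 0; the number of blocks of size ≥ j is rank(N^{j−1}) − rank(N^j), giving [2, 1, 1]. So we have 1 block(s) of size 3, 1 block(s) of size 1 → block sizes [3, 1]

Assembling the blocks gives a Jordan form
J =
  [-4,  1,  0,  0]
  [ 0, -4,  1,  0]
  [ 0,  0, -4,  0]
  [ 0,  0,  0, -4]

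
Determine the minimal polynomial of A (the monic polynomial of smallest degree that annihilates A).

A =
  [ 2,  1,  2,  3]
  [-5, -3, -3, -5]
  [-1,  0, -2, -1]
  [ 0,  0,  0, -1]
x^3 + 3*x^2 + 3*x + 1

The characteristic polynomial is χ_A(x) = (x + 1)^4, so the eigenvalues are known. The minimal polynomial is
  m_A(x) = Π_λ (x − λ)^{k_λ}
where k_λ is the size of the *largest* Jordan block for λ (equivalently, the smallest k with (A − λI)^k v = 0 for every generalised eigenvector v of λ).

  λ = -1: largest Jordan block has size 3, contributing (x + 1)^3

So m_A(x) = (x + 1)^3 = x^3 + 3*x^2 + 3*x + 1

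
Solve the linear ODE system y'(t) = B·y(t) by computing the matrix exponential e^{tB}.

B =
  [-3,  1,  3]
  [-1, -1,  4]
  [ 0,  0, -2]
e^{tB} =
  [-t*exp(-2*t) + exp(-2*t), t*exp(-2*t), t^2*exp(-2*t)/2 + 3*t*exp(-2*t)]
  [-t*exp(-2*t), t*exp(-2*t) + exp(-2*t), t^2*exp(-2*t)/2 + 4*t*exp(-2*t)]
  [0, 0, exp(-2*t)]

Strategy: write B = P · J · P⁻¹ where J is a Jordan canonical form, so e^{tB} = P · e^{tJ} · P⁻¹, and e^{tJ} can be computed block-by-block.

B has Jordan form
J =
  [-2,  1,  0]
  [ 0, -2,  1]
  [ 0,  0, -2]
(up to reordering of blocks).

Per-block formulas:
  For a 3×3 Jordan block J_3(-2): exp(t · J_3(-2)) = e^(-2t)·(I + t·N + (t^2/2)·N^2), where N is the 3×3 nilpotent shift.

After assembling e^{tJ} and conjugating by P, we get:

e^{tB} =
  [-t*exp(-2*t) + exp(-2*t), t*exp(-2*t), t^2*exp(-2*t)/2 + 3*t*exp(-2*t)]
  [-t*exp(-2*t), t*exp(-2*t) + exp(-2*t), t^2*exp(-2*t)/2 + 4*t*exp(-2*t)]
  [0, 0, exp(-2*t)]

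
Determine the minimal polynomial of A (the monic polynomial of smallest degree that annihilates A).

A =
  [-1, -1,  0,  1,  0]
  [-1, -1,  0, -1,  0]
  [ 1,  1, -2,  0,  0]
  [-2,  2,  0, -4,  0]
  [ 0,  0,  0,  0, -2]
x^2 + 4*x + 4

The characteristic polynomial is χ_A(x) = (x + 2)^5, so the eigenvalues are known. The minimal polynomial is
  m_A(x) = Π_λ (x − λ)^{k_λ}
where k_λ is the size of the *largest* Jordan block for λ (equivalently, the smallest k with (A − λI)^k v = 0 for every generalised eigenvector v of λ).

  λ = -2: largest Jordan block has size 2, contributing (x + 2)^2

So m_A(x) = (x + 2)^2 = x^2 + 4*x + 4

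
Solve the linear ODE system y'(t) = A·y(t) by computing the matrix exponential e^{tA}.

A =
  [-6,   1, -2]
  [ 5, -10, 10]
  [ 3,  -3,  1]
e^{tA} =
  [-t*exp(-5*t) + exp(-5*t), t*exp(-5*t), -2*t*exp(-5*t)]
  [5*t*exp(-5*t), -5*t*exp(-5*t) + exp(-5*t), 10*t*exp(-5*t)]
  [3*t*exp(-5*t), -3*t*exp(-5*t), 6*t*exp(-5*t) + exp(-5*t)]

Strategy: write A = P · J · P⁻¹ where J is a Jordan canonical form, so e^{tA} = P · e^{tJ} · P⁻¹, and e^{tJ} can be computed block-by-block.

A has Jordan form
J =
  [-5,  1,  0]
  [ 0, -5,  0]
  [ 0,  0, -5]
(up to reordering of blocks).

Per-block formulas:
  For a 2×2 Jordan block J_2(-5): exp(t · J_2(-5)) = e^(-5t)·(I + t·N), where N is the 2×2 nilpotent shift.
  For a 1×1 block at λ = -5: exp(t · [-5]) = [e^(-5t)].

After assembling e^{tJ} and conjugating by P, we get:

e^{tA} =
  [-t*exp(-5*t) + exp(-5*t), t*exp(-5*t), -2*t*exp(-5*t)]
  [5*t*exp(-5*t), -5*t*exp(-5*t) + exp(-5*t), 10*t*exp(-5*t)]
  [3*t*exp(-5*t), -3*t*exp(-5*t), 6*t*exp(-5*t) + exp(-5*t)]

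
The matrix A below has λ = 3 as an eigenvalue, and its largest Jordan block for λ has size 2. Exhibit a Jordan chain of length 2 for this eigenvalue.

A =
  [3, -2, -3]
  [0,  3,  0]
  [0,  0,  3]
A Jordan chain for λ = 3 of length 2:
v_1 = (-2, 0, 0)ᵀ
v_2 = (0, 1, 0)ᵀ

Let N = A − (3)·I. We want v_2 with N^2 v_2 = 0 but N^1 v_2 ≠ 0; then v_{j-1} := N · v_j for j = 2, …, 2.

Pick v_2 = (0, 1, 0)ᵀ.
Then v_1 = N · v_2 = (-2, 0, 0)ᵀ.

Sanity check: (A − (3)·I) v_1 = (0, 0, 0)ᵀ = 0. ✓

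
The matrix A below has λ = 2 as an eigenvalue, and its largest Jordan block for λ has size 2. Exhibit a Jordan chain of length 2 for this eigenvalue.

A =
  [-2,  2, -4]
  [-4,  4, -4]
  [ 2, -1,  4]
A Jordan chain for λ = 2 of length 2:
v_1 = (-4, -4, 2)ᵀ
v_2 = (1, 0, 0)ᵀ

Let N = A − (2)·I. We want v_2 with N^2 v_2 = 0 but N^1 v_2 ≠ 0; then v_{j-1} := N · v_j for j = 2, …, 2.

Pick v_2 = (1, 0, 0)ᵀ.
Then v_1 = N · v_2 = (-4, -4, 2)ᵀ.

Sanity check: (A − (2)·I) v_1 = (0, 0, 0)ᵀ = 0. ✓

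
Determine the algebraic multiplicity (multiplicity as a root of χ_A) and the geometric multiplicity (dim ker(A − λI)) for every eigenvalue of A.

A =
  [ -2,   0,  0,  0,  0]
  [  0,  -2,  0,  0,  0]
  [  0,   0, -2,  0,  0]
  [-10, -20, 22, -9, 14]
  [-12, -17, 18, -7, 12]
λ = -2: alg = 4, geom = 3; λ = 5: alg = 1, geom = 1

Step 1 — factor the characteristic polynomial to read off the algebraic multiplicities:
  χ_A(x) = (x - 5)*(x + 2)^4

Step 2 — compute geometric multiplicities via the rank-nullity identity g(λ) = n − rank(A − λI):
  rank(A − (-2)·I) = 2, so dim ker(A − (-2)·I) = n − 2 = 3
  rank(A − (5)·I) = 4, so dim ker(A − (5)·I) = n − 4 = 1

Summary:
  λ = -2: algebraic multiplicity = 4, geometric multiplicity = 3
  λ = 5: algebraic multiplicity = 1, geometric multiplicity = 1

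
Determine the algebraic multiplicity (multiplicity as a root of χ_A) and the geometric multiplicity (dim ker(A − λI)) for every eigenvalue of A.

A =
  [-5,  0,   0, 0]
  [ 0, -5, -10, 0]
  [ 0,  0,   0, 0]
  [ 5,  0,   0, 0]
λ = -5: alg = 2, geom = 2; λ = 0: alg = 2, geom = 2

Step 1 — factor the characteristic polynomial to read off the algebraic multiplicities:
  χ_A(x) = x^2*(x + 5)^2

Step 2 — compute geometric multiplicities via the rank-nullity identity g(λ) = n − rank(A − λI):
  rank(A − (-5)·I) = 2, so dim ker(A − (-5)·I) = n − 2 = 2
  rank(A − (0)·I) = 2, so dim ker(A − (0)·I) = n − 2 = 2

Summary:
  λ = -5: algebraic multiplicity = 2, geometric multiplicity = 2
  λ = 0: algebraic multiplicity = 2, geometric multiplicity = 2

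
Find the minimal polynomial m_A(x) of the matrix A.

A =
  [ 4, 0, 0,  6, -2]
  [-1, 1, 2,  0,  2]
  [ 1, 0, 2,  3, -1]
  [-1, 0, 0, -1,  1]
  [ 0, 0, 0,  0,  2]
x^2 - 3*x + 2

The characteristic polynomial is χ_A(x) = (x - 2)^3*(x - 1)^2, so the eigenvalues are known. The minimal polynomial is
  m_A(x) = Π_λ (x − λ)^{k_λ}
where k_λ is the size of the *largest* Jordan block for λ (equivalently, the smallest k with (A − λI)^k v = 0 for every generalised eigenvector v of λ).

  λ = 1: largest Jordan block has size 1, contributing (x − 1)
  λ = 2: largest Jordan block has size 1, contributing (x − 2)

So m_A(x) = (x - 2)*(x - 1) = x^2 - 3*x + 2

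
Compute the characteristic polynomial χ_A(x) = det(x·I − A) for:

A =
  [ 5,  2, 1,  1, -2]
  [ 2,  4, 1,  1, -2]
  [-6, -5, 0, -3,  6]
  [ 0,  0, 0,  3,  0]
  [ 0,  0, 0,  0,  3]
x^5 - 15*x^4 + 90*x^3 - 270*x^2 + 405*x - 243

Expanding det(x·I − A) (e.g. by cofactor expansion or by noting that A is similar to its Jordan form J, which has the same characteristic polynomial as A) gives
  χ_A(x) = x^5 - 15*x^4 + 90*x^3 - 270*x^2 + 405*x - 243
which factors as (x - 3)^5. The eigenvalues (with algebraic multiplicities) are λ = 3 with multiplicity 5.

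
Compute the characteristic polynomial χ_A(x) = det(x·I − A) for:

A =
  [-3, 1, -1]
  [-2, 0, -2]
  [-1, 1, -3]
x^3 + 6*x^2 + 12*x + 8

Expanding det(x·I − A) (e.g. by cofactor expansion or by noting that A is similar to its Jordan form J, which has the same characteristic polynomial as A) gives
  χ_A(x) = x^3 + 6*x^2 + 12*x + 8
which factors as (x + 2)^3. The eigenvalues (with algebraic multiplicities) are λ = -2 with multiplicity 3.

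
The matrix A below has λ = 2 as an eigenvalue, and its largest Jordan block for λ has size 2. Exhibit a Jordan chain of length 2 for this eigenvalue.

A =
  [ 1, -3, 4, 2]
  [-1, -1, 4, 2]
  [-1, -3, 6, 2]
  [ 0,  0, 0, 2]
A Jordan chain for λ = 2 of length 2:
v_1 = (-1, -1, -1, 0)ᵀ
v_2 = (1, 0, 0, 0)ᵀ

Let N = A − (2)·I. We want v_2 with N^2 v_2 = 0 but N^1 v_2 ≠ 0; then v_{j-1} := N · v_j for j = 2, …, 2.

Pick v_2 = (1, 0, 0, 0)ᵀ.
Then v_1 = N · v_2 = (-1, -1, -1, 0)ᵀ.

Sanity check: (A − (2)·I) v_1 = (0, 0, 0, 0)ᵀ = 0. ✓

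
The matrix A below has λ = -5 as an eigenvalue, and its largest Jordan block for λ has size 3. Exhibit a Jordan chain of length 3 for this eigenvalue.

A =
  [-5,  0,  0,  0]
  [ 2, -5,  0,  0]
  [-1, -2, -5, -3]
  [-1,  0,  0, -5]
A Jordan chain for λ = -5 of length 3:
v_1 = (0, 0, -1, 0)ᵀ
v_2 = (0, 2, -1, -1)ᵀ
v_3 = (1, 0, 0, 0)ᵀ

Let N = A − (-5)·I. We want v_3 with N^3 v_3 = 0 but N^2 v_3 ≠ 0; then v_{j-1} := N · v_j for j = 3, …, 2.

Pick v_3 = (1, 0, 0, 0)ᵀ.
Then v_2 = N · v_3 = (0, 2, -1, -1)ᵀ.
Then v_1 = N · v_2 = (0, 0, -1, 0)ᵀ.

Sanity check: (A − (-5)·I) v_1 = (0, 0, 0, 0)ᵀ = 0. ✓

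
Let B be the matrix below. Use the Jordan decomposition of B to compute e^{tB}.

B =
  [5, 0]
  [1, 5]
e^{tB} =
  [exp(5*t), 0]
  [t*exp(5*t), exp(5*t)]

Strategy: write B = P · J · P⁻¹ where J is a Jordan canonical form, so e^{tB} = P · e^{tJ} · P⁻¹, and e^{tJ} can be computed block-by-block.

B has Jordan form
J =
  [5, 1]
  [0, 5]
(up to reordering of blocks).

Per-block formulas:
  For a 2×2 Jordan block J_2(5): exp(t · J_2(5)) = e^(5t)·(I + t·N), where N is the 2×2 nilpotent shift.

After assembling e^{tJ} and conjugating by P, we get:

e^{tB} =
  [exp(5*t), 0]
  [t*exp(5*t), exp(5*t)]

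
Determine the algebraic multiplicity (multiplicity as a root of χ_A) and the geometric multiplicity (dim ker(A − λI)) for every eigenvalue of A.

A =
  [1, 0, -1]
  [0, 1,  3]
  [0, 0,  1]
λ = 1: alg = 3, geom = 2

Step 1 — factor the characteristic polynomial to read off the algebraic multiplicities:
  χ_A(x) = (x - 1)^3

Step 2 — compute geometric multiplicities via the rank-nullity identity g(λ) = n − rank(A − λI):
  rank(A − (1)·I) = 1, so dim ker(A − (1)·I) = n − 1 = 2

Summary:
  λ = 1: algebraic multiplicity = 3, geometric multiplicity = 2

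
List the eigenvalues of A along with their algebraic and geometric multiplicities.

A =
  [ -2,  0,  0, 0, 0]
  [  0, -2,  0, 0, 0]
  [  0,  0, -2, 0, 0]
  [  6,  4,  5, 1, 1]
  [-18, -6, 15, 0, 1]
λ = -2: alg = 3, geom = 3; λ = 1: alg = 2, geom = 1

Step 1 — factor the characteristic polynomial to read off the algebraic multiplicities:
  χ_A(x) = (x - 1)^2*(x + 2)^3

Step 2 — compute geometric multiplicities via the rank-nullity identity g(λ) = n − rank(A − λI):
  rank(A − (-2)·I) = 2, so dim ker(A − (-2)·I) = n − 2 = 3
  rank(A − (1)·I) = 4, so dim ker(A − (1)·I) = n − 4 = 1

Summary:
  λ = -2: algebraic multiplicity = 3, geometric multiplicity = 3
  λ = 1: algebraic multiplicity = 2, geometric multiplicity = 1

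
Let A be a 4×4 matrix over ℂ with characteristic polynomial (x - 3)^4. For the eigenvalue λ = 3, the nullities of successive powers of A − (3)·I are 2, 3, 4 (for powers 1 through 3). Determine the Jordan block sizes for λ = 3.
Block sizes for λ = 3: [3, 1]

From the dimensions of kernels of powers, the number of Jordan blocks of size at least j is d_j − d_{j−1} where d_j = dim ker(N^j) (with d_0 = 0). Computing the differences gives [2, 1, 1].
The number of blocks of size exactly k is (#blocks of size ≥ k) − (#blocks of size ≥ k + 1), so the partition is: 1 block(s) of size 1, 1 block(s) of size 3.
In nonincreasing order the block sizes are [3, 1].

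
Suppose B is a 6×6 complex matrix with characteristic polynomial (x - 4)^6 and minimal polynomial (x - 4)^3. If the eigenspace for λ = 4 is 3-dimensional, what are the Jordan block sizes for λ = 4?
Block sizes for λ = 4: [3, 2, 1]

Step 1 — from the characteristic polynomial, algebraic multiplicity of λ = 4 is 6. From dim ker(B − (4)·I) = 3, there are exactly 3 Jordan blocks for λ = 4.
Step 2 — from the minimal polynomial, the factor (x − 4)^3 tells us the largest block for λ = 4 has size 3.
Step 3 — with total size 6, 3 blocks, and largest block 3, the block sizes (in nonincreasing order) are [3, 2, 1].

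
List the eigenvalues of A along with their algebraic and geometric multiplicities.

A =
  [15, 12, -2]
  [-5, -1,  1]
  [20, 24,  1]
λ = 5: alg = 3, geom = 2

Step 1 — factor the characteristic polynomial to read off the algebraic multiplicities:
  χ_A(x) = (x - 5)^3

Step 2 — compute geometric multiplicities via the rank-nullity identity g(λ) = n − rank(A − λI):
  rank(A − (5)·I) = 1, so dim ker(A − (5)·I) = n − 1 = 2

Summary:
  λ = 5: algebraic multiplicity = 3, geometric multiplicity = 2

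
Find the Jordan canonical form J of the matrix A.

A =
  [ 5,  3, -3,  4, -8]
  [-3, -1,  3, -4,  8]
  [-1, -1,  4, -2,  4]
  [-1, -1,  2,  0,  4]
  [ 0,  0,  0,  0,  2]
J_3(2) ⊕ J_1(2) ⊕ J_1(2)

The characteristic polynomial is
  det(x·I − A) = x^5 - 10*x^4 + 40*x^3 - 80*x^2 + 80*x - 32 = (x - 2)^5

Eigenvalues and multiplicities (the geometric multiplicity of λ is n − rank(A − λI), which equals the number of Jordan blocks for λ):
  λ = 2: algebraic multiplicity = 5, geometric multiplicity = 3

Determining the block sizes for each eigenvalue:
  λ = 2: with am = 5 and gm = 3, the partition is not yet determined (e.g. several partitions of 5 into 3 parts exist). Let N = A − (2)·I. Computing rank(N^1) = 2, rank(N^2) = 1, rank(N^3) = 0; the number of blocks of size ≥ j is rank(N^{j−1}) − rank(N^j), giving [3, 1, 1]. So we have 1 block(s) of size 3, 2 block(s) of size 1 → block sizes [3, 1, 1]

Assembling the blocks gives a Jordan form
J =
  [2, 1, 0, 0, 0]
  [0, 2, 1, 0, 0]
  [0, 0, 2, 0, 0]
  [0, 0, 0, 2, 0]
  [0, 0, 0, 0, 2]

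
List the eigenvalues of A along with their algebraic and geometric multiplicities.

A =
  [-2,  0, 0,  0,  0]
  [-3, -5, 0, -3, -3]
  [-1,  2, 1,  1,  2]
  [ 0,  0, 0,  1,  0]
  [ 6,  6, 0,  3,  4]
λ = -2: alg = 2, geom = 2; λ = 1: alg = 3, geom = 2

Step 1 — factor the characteristic polynomial to read off the algebraic multiplicities:
  χ_A(x) = (x - 1)^3*(x + 2)^2

Step 2 — compute geometric multiplicities via the rank-nullity identity g(λ) = n − rank(A − λI):
  rank(A − (-2)·I) = 3, so dim ker(A − (-2)·I) = n − 3 = 2
  rank(A − (1)·I) = 3, so dim ker(A − (1)·I) = n − 3 = 2

Summary:
  λ = -2: algebraic multiplicity = 2, geometric multiplicity = 2
  λ = 1: algebraic multiplicity = 3, geometric multiplicity = 2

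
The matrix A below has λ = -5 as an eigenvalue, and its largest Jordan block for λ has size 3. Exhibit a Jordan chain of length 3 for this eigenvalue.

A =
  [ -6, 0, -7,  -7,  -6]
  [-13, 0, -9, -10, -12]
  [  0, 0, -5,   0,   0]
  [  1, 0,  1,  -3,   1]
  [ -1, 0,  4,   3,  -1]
A Jordan chain for λ = -5 of length 3:
v_1 = (1, 3, 0, -1, 1)ᵀ
v_2 = (0, 1, 0, -1, 1)ᵀ
v_3 = (0, 0, 1, -1, 0)ᵀ

Let N = A − (-5)·I. We want v_3 with N^3 v_3 = 0 but N^2 v_3 ≠ 0; then v_{j-1} := N · v_j for j = 3, …, 2.

Pick v_3 = (0, 0, 1, -1, 0)ᵀ.
Then v_2 = N · v_3 = (0, 1, 0, -1, 1)ᵀ.
Then v_1 = N · v_2 = (1, 3, 0, -1, 1)ᵀ.

Sanity check: (A − (-5)·I) v_1 = (0, 0, 0, 0, 0)ᵀ = 0. ✓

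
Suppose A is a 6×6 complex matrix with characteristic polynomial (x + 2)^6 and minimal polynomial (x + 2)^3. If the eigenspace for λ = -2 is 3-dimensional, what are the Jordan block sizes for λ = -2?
Block sizes for λ = -2: [3, 2, 1]

Step 1 — from the characteristic polynomial, algebraic multiplicity of λ = -2 is 6. From dim ker(A − (-2)·I) = 3, there are exactly 3 Jordan blocks for λ = -2.
Step 2 — from the minimal polynomial, the factor (x + 2)^3 tells us the largest block for λ = -2 has size 3.
Step 3 — with total size 6, 3 blocks, and largest block 3, the block sizes (in nonincreasing order) are [3, 2, 1].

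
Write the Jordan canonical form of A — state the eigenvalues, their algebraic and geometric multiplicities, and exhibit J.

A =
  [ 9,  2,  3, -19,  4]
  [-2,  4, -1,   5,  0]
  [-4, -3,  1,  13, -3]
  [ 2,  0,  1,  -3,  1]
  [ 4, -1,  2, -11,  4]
J_3(3) ⊕ J_2(3)

The characteristic polynomial is
  det(x·I − A) = x^5 - 15*x^4 + 90*x^3 - 270*x^2 + 405*x - 243 = (x - 3)^5

Eigenvalues and multiplicities (the geometric multiplicity of λ is n − rank(A − λI), which equals the number of Jordan blocks for λ):
  λ = 3: algebraic multiplicity = 5, geometric multiplicity = 2

Determining the block sizes for each eigenvalue:
  λ = 3: with am = 5 and gm = 2, the partition is not yet determined (e.g. several partitions of 5 into 2 parts exist). Let N = A − (3)·I. Computing rank(N^1) = 3, rank(N^2) = 1, rank(N^3) = 0; the number of blocks of size ≥ j is rank(N^{j−1}) − rank(N^j), giving [2, 2, 1]. So we have 1 block(s) of size 3, 1 block(s) of size 2 → block sizes [3, 2]

Assembling the blocks gives a Jordan form
J =
  [3, 1, 0, 0, 0]
  [0, 3, 1, 0, 0]
  [0, 0, 3, 0, 0]
  [0, 0, 0, 3, 1]
  [0, 0, 0, 0, 3]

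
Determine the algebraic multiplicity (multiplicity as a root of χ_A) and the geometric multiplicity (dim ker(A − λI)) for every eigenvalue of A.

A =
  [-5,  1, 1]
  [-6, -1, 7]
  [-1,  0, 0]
λ = -2: alg = 3, geom = 1

Step 1 — factor the characteristic polynomial to read off the algebraic multiplicities:
  χ_A(x) = (x + 2)^3

Step 2 — compute geometric multiplicities via the rank-nullity identity g(λ) = n − rank(A − λI):
  rank(A − (-2)·I) = 2, so dim ker(A − (-2)·I) = n − 2 = 1

Summary:
  λ = -2: algebraic multiplicity = 3, geometric multiplicity = 1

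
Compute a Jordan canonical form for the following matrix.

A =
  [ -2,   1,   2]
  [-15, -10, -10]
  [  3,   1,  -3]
J_2(-5) ⊕ J_1(-5)

The characteristic polynomial is
  det(x·I − A) = x^3 + 15*x^2 + 75*x + 125 = (x + 5)^3

Eigenvalues and multiplicities (the geometric multiplicity of λ is n − rank(A − λI), which equals the number of Jordan blocks for λ):
  λ = -5: algebraic multiplicity = 3, geometric multiplicity = 2

Determining the block sizes for each eigenvalue:
  λ = -5: 2 blocks summing to 3 forces exactly one block of size 2 and the rest size 1 → block sizes [2, 1]

Assembling the blocks gives a Jordan form
J =
  [-5,  1,  0]
  [ 0, -5,  0]
  [ 0,  0, -5]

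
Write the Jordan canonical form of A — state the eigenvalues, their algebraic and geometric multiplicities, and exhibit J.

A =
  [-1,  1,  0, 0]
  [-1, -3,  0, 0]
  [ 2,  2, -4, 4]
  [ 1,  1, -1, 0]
J_2(-2) ⊕ J_2(-2)

The characteristic polynomial is
  det(x·I − A) = x^4 + 8*x^3 + 24*x^2 + 32*x + 16 = (x + 2)^4

Eigenvalues and multiplicities (the geometric multiplicity of λ is n − rank(A − λI), which equals the number of Jordan blocks for λ):
  λ = -2: algebraic multiplicity = 4, geometric multiplicity = 2

Determining the block sizes for each eigenvalue:
  λ = -2: with am = 4 and gm = 2, the partition is not yet determined (e.g. several partitions of 4 into 2 parts exist). Let N = A − (-2)·I. Computing rank(N^1) = 2, rank(N^2) = 0; the number of blocks of size ≥ j is rank(N^{j−1}) − rank(N^j), giving [2, 2]. So we have 2 block(s) of size 2 → block sizes [2, 2]

Assembling the blocks gives a Jordan form
J =
  [-2,  1,  0,  0]
  [ 0, -2,  0,  0]
  [ 0,  0, -2,  1]
  [ 0,  0,  0, -2]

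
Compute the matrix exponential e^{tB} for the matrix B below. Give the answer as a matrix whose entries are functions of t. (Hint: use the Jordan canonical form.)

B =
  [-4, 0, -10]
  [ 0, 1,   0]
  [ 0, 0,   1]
e^{tB} =
  [exp(-4*t), 0, -2*exp(t) + 2*exp(-4*t)]
  [0, exp(t), 0]
  [0, 0, exp(t)]

Strategy: write B = P · J · P⁻¹ where J is a Jordan canonical form, so e^{tB} = P · e^{tJ} · P⁻¹, and e^{tJ} can be computed block-by-block.

B has Jordan form
J =
  [-4, 0, 0]
  [ 0, 1, 0]
  [ 0, 0, 1]
(up to reordering of blocks).

Per-block formulas:
  For a 1×1 block at λ = -4: exp(t · [-4]) = [e^(-4t)].
  For a 1×1 block at λ = 1: exp(t · [1]) = [e^(1t)].

After assembling e^{tJ} and conjugating by P, we get:

e^{tB} =
  [exp(-4*t), 0, -2*exp(t) + 2*exp(-4*t)]
  [0, exp(t), 0]
  [0, 0, exp(t)]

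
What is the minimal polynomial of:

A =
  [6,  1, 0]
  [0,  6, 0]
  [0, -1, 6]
x^2 - 12*x + 36

The characteristic polynomial is χ_A(x) = (x - 6)^3, so the eigenvalues are known. The minimal polynomial is
  m_A(x) = Π_λ (x − λ)^{k_λ}
where k_λ is the size of the *largest* Jordan block for λ (equivalently, the smallest k with (A − λI)^k v = 0 for every generalised eigenvector v of λ).

  λ = 6: largest Jordan block has size 2, contributing (x − 6)^2

So m_A(x) = (x - 6)^2 = x^2 - 12*x + 36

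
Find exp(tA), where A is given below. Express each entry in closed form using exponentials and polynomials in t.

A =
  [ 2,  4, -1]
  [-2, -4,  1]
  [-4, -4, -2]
e^{tA} =
  [-2*t*exp(-2*t) + 3 - 2*exp(-2*t), -2*t*exp(-2*t) + 3 - 3*exp(-2*t), -t*exp(-2*t)]
  [2*t*exp(-2*t) - 2 + 2*exp(-2*t), 2*t*exp(-2*t) - 2 + 3*exp(-2*t), t*exp(-2*t)]
  [-2 + 2*exp(-2*t), -2 + 2*exp(-2*t), exp(-2*t)]

Strategy: write A = P · J · P⁻¹ where J is a Jordan canonical form, so e^{tA} = P · e^{tJ} · P⁻¹, and e^{tJ} can be computed block-by-block.

A has Jordan form
J =
  [-2,  1, 0]
  [ 0, -2, 0]
  [ 0,  0, 0]
(up to reordering of blocks).

Per-block formulas:
  For a 2×2 Jordan block J_2(-2): exp(t · J_2(-2)) = e^(-2t)·(I + t·N), where N is the 2×2 nilpotent shift.
  For a 1×1 block at λ = 0: exp(t · [0]) = [e^(0t)].

After assembling e^{tJ} and conjugating by P, we get:

e^{tA} =
  [-2*t*exp(-2*t) + 3 - 2*exp(-2*t), -2*t*exp(-2*t) + 3 - 3*exp(-2*t), -t*exp(-2*t)]
  [2*t*exp(-2*t) - 2 + 2*exp(-2*t), 2*t*exp(-2*t) - 2 + 3*exp(-2*t), t*exp(-2*t)]
  [-2 + 2*exp(-2*t), -2 + 2*exp(-2*t), exp(-2*t)]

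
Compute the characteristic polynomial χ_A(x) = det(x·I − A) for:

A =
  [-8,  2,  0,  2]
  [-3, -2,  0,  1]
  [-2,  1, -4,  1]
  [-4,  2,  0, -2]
x^4 + 16*x^3 + 96*x^2 + 256*x + 256

Expanding det(x·I − A) (e.g. by cofactor expansion or by noting that A is similar to its Jordan form J, which has the same characteristic polynomial as A) gives
  χ_A(x) = x^4 + 16*x^3 + 96*x^2 + 256*x + 256
which factors as (x + 4)^4. The eigenvalues (with algebraic multiplicities) are λ = -4 with multiplicity 4.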